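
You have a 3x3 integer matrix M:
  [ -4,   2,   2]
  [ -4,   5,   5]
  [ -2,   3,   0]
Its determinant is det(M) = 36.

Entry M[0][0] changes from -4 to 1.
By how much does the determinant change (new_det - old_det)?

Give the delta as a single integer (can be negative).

Cofactor C_00 = -15
Entry delta = 1 - -4 = 5
Det delta = entry_delta * cofactor = 5 * -15 = -75

Answer: -75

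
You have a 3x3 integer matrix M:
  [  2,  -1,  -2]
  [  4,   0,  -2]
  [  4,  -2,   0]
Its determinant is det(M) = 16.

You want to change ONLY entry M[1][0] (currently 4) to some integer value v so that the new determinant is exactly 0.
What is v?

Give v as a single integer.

det is linear in entry M[1][0]: det = old_det + (v - 4) * C_10
Cofactor C_10 = 4
Want det = 0: 16 + (v - 4) * 4 = 0
  (v - 4) = -16 / 4 = -4
  v = 4 + (-4) = 0

Answer: 0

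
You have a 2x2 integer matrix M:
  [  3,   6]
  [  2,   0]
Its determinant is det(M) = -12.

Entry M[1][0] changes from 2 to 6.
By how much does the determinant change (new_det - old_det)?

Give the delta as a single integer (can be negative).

Cofactor C_10 = -6
Entry delta = 6 - 2 = 4
Det delta = entry_delta * cofactor = 4 * -6 = -24

Answer: -24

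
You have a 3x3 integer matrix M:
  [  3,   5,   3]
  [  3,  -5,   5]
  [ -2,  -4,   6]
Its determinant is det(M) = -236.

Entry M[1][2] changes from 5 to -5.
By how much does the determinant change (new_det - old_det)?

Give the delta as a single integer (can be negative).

Cofactor C_12 = 2
Entry delta = -5 - 5 = -10
Det delta = entry_delta * cofactor = -10 * 2 = -20

Answer: -20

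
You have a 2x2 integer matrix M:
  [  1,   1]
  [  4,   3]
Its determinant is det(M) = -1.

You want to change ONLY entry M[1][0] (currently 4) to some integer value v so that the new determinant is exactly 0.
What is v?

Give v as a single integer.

Answer: 3

Derivation:
det is linear in entry M[1][0]: det = old_det + (v - 4) * C_10
Cofactor C_10 = -1
Want det = 0: -1 + (v - 4) * -1 = 0
  (v - 4) = 1 / -1 = -1
  v = 4 + (-1) = 3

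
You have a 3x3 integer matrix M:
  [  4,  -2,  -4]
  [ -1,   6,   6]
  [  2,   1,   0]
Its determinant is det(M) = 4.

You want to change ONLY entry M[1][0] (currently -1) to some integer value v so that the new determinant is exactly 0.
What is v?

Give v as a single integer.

Answer: 0

Derivation:
det is linear in entry M[1][0]: det = old_det + (v - -1) * C_10
Cofactor C_10 = -4
Want det = 0: 4 + (v - -1) * -4 = 0
  (v - -1) = -4 / -4 = 1
  v = -1 + (1) = 0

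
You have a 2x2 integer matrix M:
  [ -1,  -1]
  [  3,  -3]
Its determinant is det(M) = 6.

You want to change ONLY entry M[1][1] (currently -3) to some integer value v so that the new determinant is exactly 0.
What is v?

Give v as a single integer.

Answer: 3

Derivation:
det is linear in entry M[1][1]: det = old_det + (v - -3) * C_11
Cofactor C_11 = -1
Want det = 0: 6 + (v - -3) * -1 = 0
  (v - -3) = -6 / -1 = 6
  v = -3 + (6) = 3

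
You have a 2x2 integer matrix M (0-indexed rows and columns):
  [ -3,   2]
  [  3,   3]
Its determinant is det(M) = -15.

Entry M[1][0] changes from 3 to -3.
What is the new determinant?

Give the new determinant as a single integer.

det is linear in row 1: changing M[1][0] by delta changes det by delta * cofactor(1,0).
Cofactor C_10 = (-1)^(1+0) * minor(1,0) = -2
Entry delta = -3 - 3 = -6
Det delta = -6 * -2 = 12
New det = -15 + 12 = -3

Answer: -3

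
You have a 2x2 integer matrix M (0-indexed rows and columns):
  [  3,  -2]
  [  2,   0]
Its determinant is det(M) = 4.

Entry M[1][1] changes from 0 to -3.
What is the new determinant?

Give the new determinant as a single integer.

Answer: -5

Derivation:
det is linear in row 1: changing M[1][1] by delta changes det by delta * cofactor(1,1).
Cofactor C_11 = (-1)^(1+1) * minor(1,1) = 3
Entry delta = -3 - 0 = -3
Det delta = -3 * 3 = -9
New det = 4 + -9 = -5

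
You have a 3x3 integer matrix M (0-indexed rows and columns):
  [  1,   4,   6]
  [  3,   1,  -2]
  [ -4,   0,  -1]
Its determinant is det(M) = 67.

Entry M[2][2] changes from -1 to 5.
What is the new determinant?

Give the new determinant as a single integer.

Answer: 1

Derivation:
det is linear in row 2: changing M[2][2] by delta changes det by delta * cofactor(2,2).
Cofactor C_22 = (-1)^(2+2) * minor(2,2) = -11
Entry delta = 5 - -1 = 6
Det delta = 6 * -11 = -66
New det = 67 + -66 = 1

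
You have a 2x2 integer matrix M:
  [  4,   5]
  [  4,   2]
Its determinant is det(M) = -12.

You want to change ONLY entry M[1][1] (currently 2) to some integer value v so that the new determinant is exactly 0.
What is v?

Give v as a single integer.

Answer: 5

Derivation:
det is linear in entry M[1][1]: det = old_det + (v - 2) * C_11
Cofactor C_11 = 4
Want det = 0: -12 + (v - 2) * 4 = 0
  (v - 2) = 12 / 4 = 3
  v = 2 + (3) = 5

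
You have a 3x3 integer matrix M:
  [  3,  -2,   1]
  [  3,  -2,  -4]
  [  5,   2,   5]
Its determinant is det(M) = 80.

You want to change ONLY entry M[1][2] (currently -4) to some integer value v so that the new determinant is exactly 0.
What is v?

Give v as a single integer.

det is linear in entry M[1][2]: det = old_det + (v - -4) * C_12
Cofactor C_12 = -16
Want det = 0: 80 + (v - -4) * -16 = 0
  (v - -4) = -80 / -16 = 5
  v = -4 + (5) = 1

Answer: 1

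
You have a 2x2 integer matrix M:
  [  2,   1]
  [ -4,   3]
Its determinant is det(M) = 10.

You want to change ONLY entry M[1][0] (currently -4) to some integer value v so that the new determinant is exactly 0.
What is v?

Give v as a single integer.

Answer: 6

Derivation:
det is linear in entry M[1][0]: det = old_det + (v - -4) * C_10
Cofactor C_10 = -1
Want det = 0: 10 + (v - -4) * -1 = 0
  (v - -4) = -10 / -1 = 10
  v = -4 + (10) = 6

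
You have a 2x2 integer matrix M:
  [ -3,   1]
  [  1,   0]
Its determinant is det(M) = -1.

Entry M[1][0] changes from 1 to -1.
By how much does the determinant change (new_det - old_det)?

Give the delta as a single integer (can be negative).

Answer: 2

Derivation:
Cofactor C_10 = -1
Entry delta = -1 - 1 = -2
Det delta = entry_delta * cofactor = -2 * -1 = 2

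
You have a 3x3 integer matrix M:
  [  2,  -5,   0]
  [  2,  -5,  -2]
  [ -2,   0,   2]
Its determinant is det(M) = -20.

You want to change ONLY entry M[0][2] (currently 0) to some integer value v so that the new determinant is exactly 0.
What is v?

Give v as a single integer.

det is linear in entry M[0][2]: det = old_det + (v - 0) * C_02
Cofactor C_02 = -10
Want det = 0: -20 + (v - 0) * -10 = 0
  (v - 0) = 20 / -10 = -2
  v = 0 + (-2) = -2

Answer: -2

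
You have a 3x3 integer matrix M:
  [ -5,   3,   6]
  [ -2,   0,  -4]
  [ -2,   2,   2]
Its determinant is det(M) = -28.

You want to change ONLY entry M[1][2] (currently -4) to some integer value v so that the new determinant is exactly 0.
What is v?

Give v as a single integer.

Answer: 3

Derivation:
det is linear in entry M[1][2]: det = old_det + (v - -4) * C_12
Cofactor C_12 = 4
Want det = 0: -28 + (v - -4) * 4 = 0
  (v - -4) = 28 / 4 = 7
  v = -4 + (7) = 3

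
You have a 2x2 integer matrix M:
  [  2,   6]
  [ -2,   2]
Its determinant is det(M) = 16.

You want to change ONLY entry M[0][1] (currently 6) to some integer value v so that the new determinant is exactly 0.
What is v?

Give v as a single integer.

Answer: -2

Derivation:
det is linear in entry M[0][1]: det = old_det + (v - 6) * C_01
Cofactor C_01 = 2
Want det = 0: 16 + (v - 6) * 2 = 0
  (v - 6) = -16 / 2 = -8
  v = 6 + (-8) = -2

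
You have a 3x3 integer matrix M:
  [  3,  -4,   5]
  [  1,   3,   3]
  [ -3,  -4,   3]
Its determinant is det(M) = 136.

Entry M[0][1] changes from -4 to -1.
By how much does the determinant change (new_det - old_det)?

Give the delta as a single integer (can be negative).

Answer: -36

Derivation:
Cofactor C_01 = -12
Entry delta = -1 - -4 = 3
Det delta = entry_delta * cofactor = 3 * -12 = -36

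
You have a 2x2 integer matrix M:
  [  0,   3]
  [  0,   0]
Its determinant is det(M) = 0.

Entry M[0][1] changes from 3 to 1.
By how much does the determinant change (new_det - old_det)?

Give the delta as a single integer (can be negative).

Answer: 0

Derivation:
Cofactor C_01 = 0
Entry delta = 1 - 3 = -2
Det delta = entry_delta * cofactor = -2 * 0 = 0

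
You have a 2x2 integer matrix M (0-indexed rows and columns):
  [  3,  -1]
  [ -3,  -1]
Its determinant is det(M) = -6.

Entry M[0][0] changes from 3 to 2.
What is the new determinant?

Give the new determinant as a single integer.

Answer: -5

Derivation:
det is linear in row 0: changing M[0][0] by delta changes det by delta * cofactor(0,0).
Cofactor C_00 = (-1)^(0+0) * minor(0,0) = -1
Entry delta = 2 - 3 = -1
Det delta = -1 * -1 = 1
New det = -6 + 1 = -5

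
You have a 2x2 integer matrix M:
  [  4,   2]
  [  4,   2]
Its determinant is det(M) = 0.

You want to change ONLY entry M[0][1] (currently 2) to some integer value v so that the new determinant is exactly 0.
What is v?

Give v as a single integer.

det is linear in entry M[0][1]: det = old_det + (v - 2) * C_01
Cofactor C_01 = -4
Want det = 0: 0 + (v - 2) * -4 = 0
  (v - 2) = 0 / -4 = 0
  v = 2 + (0) = 2

Answer: 2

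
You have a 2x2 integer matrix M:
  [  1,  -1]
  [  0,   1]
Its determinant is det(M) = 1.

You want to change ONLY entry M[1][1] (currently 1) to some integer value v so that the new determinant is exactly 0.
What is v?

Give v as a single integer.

det is linear in entry M[1][1]: det = old_det + (v - 1) * C_11
Cofactor C_11 = 1
Want det = 0: 1 + (v - 1) * 1 = 0
  (v - 1) = -1 / 1 = -1
  v = 1 + (-1) = 0

Answer: 0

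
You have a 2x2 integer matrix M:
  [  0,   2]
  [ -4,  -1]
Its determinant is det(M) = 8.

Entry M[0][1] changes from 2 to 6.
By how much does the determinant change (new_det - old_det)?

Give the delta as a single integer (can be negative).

Answer: 16

Derivation:
Cofactor C_01 = 4
Entry delta = 6 - 2 = 4
Det delta = entry_delta * cofactor = 4 * 4 = 16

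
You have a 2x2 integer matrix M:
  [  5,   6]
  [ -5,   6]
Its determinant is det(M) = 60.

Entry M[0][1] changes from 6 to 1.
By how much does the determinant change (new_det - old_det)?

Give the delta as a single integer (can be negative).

Cofactor C_01 = 5
Entry delta = 1 - 6 = -5
Det delta = entry_delta * cofactor = -5 * 5 = -25

Answer: -25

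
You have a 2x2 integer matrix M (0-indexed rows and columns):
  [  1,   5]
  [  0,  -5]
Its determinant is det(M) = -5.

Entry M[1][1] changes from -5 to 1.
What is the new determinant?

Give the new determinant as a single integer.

Answer: 1

Derivation:
det is linear in row 1: changing M[1][1] by delta changes det by delta * cofactor(1,1).
Cofactor C_11 = (-1)^(1+1) * minor(1,1) = 1
Entry delta = 1 - -5 = 6
Det delta = 6 * 1 = 6
New det = -5 + 6 = 1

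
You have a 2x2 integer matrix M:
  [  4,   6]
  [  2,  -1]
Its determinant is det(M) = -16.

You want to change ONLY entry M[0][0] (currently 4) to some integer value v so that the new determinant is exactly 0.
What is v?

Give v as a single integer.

det is linear in entry M[0][0]: det = old_det + (v - 4) * C_00
Cofactor C_00 = -1
Want det = 0: -16 + (v - 4) * -1 = 0
  (v - 4) = 16 / -1 = -16
  v = 4 + (-16) = -12

Answer: -12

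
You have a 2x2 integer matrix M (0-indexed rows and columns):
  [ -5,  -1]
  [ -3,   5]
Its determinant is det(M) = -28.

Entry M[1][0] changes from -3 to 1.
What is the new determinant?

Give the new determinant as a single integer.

det is linear in row 1: changing M[1][0] by delta changes det by delta * cofactor(1,0).
Cofactor C_10 = (-1)^(1+0) * minor(1,0) = 1
Entry delta = 1 - -3 = 4
Det delta = 4 * 1 = 4
New det = -28 + 4 = -24

Answer: -24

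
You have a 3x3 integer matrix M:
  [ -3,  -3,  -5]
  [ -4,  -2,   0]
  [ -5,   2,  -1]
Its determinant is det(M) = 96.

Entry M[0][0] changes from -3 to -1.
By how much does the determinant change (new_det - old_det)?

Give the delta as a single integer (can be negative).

Answer: 4

Derivation:
Cofactor C_00 = 2
Entry delta = -1 - -3 = 2
Det delta = entry_delta * cofactor = 2 * 2 = 4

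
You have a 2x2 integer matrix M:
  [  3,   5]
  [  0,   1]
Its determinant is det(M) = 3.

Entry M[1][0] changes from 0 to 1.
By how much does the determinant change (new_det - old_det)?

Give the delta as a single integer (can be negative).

Answer: -5

Derivation:
Cofactor C_10 = -5
Entry delta = 1 - 0 = 1
Det delta = entry_delta * cofactor = 1 * -5 = -5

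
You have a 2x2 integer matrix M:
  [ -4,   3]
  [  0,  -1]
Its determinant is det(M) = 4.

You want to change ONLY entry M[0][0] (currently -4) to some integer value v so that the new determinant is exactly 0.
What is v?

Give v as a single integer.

Answer: 0

Derivation:
det is linear in entry M[0][0]: det = old_det + (v - -4) * C_00
Cofactor C_00 = -1
Want det = 0: 4 + (v - -4) * -1 = 0
  (v - -4) = -4 / -1 = 4
  v = -4 + (4) = 0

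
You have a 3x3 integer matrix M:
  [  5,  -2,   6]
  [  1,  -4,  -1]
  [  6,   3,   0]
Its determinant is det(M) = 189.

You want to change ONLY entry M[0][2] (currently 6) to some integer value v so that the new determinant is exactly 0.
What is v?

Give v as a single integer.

Answer: -1

Derivation:
det is linear in entry M[0][2]: det = old_det + (v - 6) * C_02
Cofactor C_02 = 27
Want det = 0: 189 + (v - 6) * 27 = 0
  (v - 6) = -189 / 27 = -7
  v = 6 + (-7) = -1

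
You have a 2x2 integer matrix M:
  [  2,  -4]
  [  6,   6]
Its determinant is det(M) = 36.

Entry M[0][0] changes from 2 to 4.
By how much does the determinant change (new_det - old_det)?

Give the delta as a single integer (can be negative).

Cofactor C_00 = 6
Entry delta = 4 - 2 = 2
Det delta = entry_delta * cofactor = 2 * 6 = 12

Answer: 12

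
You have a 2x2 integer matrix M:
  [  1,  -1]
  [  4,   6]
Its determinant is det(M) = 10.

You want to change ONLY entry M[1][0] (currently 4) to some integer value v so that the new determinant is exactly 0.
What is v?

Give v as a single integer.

Answer: -6

Derivation:
det is linear in entry M[1][0]: det = old_det + (v - 4) * C_10
Cofactor C_10 = 1
Want det = 0: 10 + (v - 4) * 1 = 0
  (v - 4) = -10 / 1 = -10
  v = 4 + (-10) = -6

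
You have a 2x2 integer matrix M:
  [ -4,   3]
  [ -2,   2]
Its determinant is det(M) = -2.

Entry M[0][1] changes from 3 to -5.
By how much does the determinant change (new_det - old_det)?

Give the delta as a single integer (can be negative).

Answer: -16

Derivation:
Cofactor C_01 = 2
Entry delta = -5 - 3 = -8
Det delta = entry_delta * cofactor = -8 * 2 = -16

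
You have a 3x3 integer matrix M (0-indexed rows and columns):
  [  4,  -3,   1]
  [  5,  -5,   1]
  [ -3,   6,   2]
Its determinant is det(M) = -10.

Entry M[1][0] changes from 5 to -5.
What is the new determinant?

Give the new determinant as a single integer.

det is linear in row 1: changing M[1][0] by delta changes det by delta * cofactor(1,0).
Cofactor C_10 = (-1)^(1+0) * minor(1,0) = 12
Entry delta = -5 - 5 = -10
Det delta = -10 * 12 = -120
New det = -10 + -120 = -130

Answer: -130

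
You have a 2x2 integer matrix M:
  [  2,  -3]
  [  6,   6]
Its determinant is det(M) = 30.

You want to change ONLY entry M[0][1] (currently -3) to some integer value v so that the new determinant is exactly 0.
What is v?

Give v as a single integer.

det is linear in entry M[0][1]: det = old_det + (v - -3) * C_01
Cofactor C_01 = -6
Want det = 0: 30 + (v - -3) * -6 = 0
  (v - -3) = -30 / -6 = 5
  v = -3 + (5) = 2

Answer: 2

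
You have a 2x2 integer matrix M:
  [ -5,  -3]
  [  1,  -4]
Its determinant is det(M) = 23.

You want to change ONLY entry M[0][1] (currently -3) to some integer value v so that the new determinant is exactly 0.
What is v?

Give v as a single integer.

det is linear in entry M[0][1]: det = old_det + (v - -3) * C_01
Cofactor C_01 = -1
Want det = 0: 23 + (v - -3) * -1 = 0
  (v - -3) = -23 / -1 = 23
  v = -3 + (23) = 20

Answer: 20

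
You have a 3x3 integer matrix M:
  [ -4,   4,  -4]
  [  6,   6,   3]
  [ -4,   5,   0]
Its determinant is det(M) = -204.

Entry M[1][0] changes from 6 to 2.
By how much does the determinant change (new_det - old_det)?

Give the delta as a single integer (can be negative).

Answer: 80

Derivation:
Cofactor C_10 = -20
Entry delta = 2 - 6 = -4
Det delta = entry_delta * cofactor = -4 * -20 = 80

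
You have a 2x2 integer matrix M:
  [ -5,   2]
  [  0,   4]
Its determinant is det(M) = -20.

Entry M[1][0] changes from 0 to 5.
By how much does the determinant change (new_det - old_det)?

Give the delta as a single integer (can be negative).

Answer: -10

Derivation:
Cofactor C_10 = -2
Entry delta = 5 - 0 = 5
Det delta = entry_delta * cofactor = 5 * -2 = -10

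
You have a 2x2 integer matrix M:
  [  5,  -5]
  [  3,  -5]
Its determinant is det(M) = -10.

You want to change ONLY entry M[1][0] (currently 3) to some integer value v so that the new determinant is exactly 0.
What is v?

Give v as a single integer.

det is linear in entry M[1][0]: det = old_det + (v - 3) * C_10
Cofactor C_10 = 5
Want det = 0: -10 + (v - 3) * 5 = 0
  (v - 3) = 10 / 5 = 2
  v = 3 + (2) = 5

Answer: 5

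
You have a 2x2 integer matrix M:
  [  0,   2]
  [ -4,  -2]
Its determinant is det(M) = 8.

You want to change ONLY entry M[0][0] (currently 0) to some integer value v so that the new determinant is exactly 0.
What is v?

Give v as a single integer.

Answer: 4

Derivation:
det is linear in entry M[0][0]: det = old_det + (v - 0) * C_00
Cofactor C_00 = -2
Want det = 0: 8 + (v - 0) * -2 = 0
  (v - 0) = -8 / -2 = 4
  v = 0 + (4) = 4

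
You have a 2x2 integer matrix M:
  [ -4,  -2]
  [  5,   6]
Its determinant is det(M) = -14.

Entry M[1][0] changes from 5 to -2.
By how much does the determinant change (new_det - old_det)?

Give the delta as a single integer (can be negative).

Answer: -14

Derivation:
Cofactor C_10 = 2
Entry delta = -2 - 5 = -7
Det delta = entry_delta * cofactor = -7 * 2 = -14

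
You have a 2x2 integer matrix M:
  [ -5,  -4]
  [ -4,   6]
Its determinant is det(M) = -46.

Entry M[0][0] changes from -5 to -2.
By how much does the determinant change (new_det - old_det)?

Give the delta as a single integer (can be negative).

Answer: 18

Derivation:
Cofactor C_00 = 6
Entry delta = -2 - -5 = 3
Det delta = entry_delta * cofactor = 3 * 6 = 18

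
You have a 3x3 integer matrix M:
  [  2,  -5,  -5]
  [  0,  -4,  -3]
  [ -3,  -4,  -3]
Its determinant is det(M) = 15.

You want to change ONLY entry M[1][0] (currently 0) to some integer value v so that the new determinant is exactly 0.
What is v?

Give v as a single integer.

Answer: -3

Derivation:
det is linear in entry M[1][0]: det = old_det + (v - 0) * C_10
Cofactor C_10 = 5
Want det = 0: 15 + (v - 0) * 5 = 0
  (v - 0) = -15 / 5 = -3
  v = 0 + (-3) = -3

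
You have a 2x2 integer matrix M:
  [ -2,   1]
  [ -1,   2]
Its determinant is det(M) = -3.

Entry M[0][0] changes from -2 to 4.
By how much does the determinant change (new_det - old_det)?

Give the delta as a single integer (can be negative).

Cofactor C_00 = 2
Entry delta = 4 - -2 = 6
Det delta = entry_delta * cofactor = 6 * 2 = 12

Answer: 12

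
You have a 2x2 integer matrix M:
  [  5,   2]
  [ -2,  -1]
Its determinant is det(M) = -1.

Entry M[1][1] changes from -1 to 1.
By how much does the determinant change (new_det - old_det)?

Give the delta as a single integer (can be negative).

Answer: 10

Derivation:
Cofactor C_11 = 5
Entry delta = 1 - -1 = 2
Det delta = entry_delta * cofactor = 2 * 5 = 10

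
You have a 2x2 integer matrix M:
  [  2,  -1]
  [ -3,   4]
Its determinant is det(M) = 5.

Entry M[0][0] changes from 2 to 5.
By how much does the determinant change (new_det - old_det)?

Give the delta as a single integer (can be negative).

Cofactor C_00 = 4
Entry delta = 5 - 2 = 3
Det delta = entry_delta * cofactor = 3 * 4 = 12

Answer: 12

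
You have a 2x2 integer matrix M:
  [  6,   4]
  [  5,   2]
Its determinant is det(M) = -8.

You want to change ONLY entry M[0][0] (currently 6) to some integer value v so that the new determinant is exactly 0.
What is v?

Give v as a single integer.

det is linear in entry M[0][0]: det = old_det + (v - 6) * C_00
Cofactor C_00 = 2
Want det = 0: -8 + (v - 6) * 2 = 0
  (v - 6) = 8 / 2 = 4
  v = 6 + (4) = 10

Answer: 10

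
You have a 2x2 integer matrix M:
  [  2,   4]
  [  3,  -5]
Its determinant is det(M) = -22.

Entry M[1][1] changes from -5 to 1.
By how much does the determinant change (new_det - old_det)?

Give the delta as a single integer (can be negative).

Answer: 12

Derivation:
Cofactor C_11 = 2
Entry delta = 1 - -5 = 6
Det delta = entry_delta * cofactor = 6 * 2 = 12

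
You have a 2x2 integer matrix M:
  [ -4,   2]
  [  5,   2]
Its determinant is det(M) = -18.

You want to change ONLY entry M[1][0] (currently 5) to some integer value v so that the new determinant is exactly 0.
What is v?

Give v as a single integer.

Answer: -4

Derivation:
det is linear in entry M[1][0]: det = old_det + (v - 5) * C_10
Cofactor C_10 = -2
Want det = 0: -18 + (v - 5) * -2 = 0
  (v - 5) = 18 / -2 = -9
  v = 5 + (-9) = -4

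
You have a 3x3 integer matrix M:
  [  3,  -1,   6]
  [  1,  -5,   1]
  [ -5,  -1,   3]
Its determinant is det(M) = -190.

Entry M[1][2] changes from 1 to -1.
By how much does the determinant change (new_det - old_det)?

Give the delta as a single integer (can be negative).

Cofactor C_12 = 8
Entry delta = -1 - 1 = -2
Det delta = entry_delta * cofactor = -2 * 8 = -16

Answer: -16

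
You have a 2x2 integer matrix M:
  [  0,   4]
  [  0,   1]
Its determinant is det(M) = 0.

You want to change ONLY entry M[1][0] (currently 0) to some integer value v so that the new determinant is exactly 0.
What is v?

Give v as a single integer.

Answer: 0

Derivation:
det is linear in entry M[1][0]: det = old_det + (v - 0) * C_10
Cofactor C_10 = -4
Want det = 0: 0 + (v - 0) * -4 = 0
  (v - 0) = 0 / -4 = 0
  v = 0 + (0) = 0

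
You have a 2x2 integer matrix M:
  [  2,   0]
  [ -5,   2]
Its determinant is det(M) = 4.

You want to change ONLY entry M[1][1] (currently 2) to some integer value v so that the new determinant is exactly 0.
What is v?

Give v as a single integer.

det is linear in entry M[1][1]: det = old_det + (v - 2) * C_11
Cofactor C_11 = 2
Want det = 0: 4 + (v - 2) * 2 = 0
  (v - 2) = -4 / 2 = -2
  v = 2 + (-2) = 0

Answer: 0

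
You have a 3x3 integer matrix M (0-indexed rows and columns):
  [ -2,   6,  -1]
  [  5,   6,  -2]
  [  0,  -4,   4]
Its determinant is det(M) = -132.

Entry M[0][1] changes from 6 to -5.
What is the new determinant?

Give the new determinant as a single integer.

det is linear in row 0: changing M[0][1] by delta changes det by delta * cofactor(0,1).
Cofactor C_01 = (-1)^(0+1) * minor(0,1) = -20
Entry delta = -5 - 6 = -11
Det delta = -11 * -20 = 220
New det = -132 + 220 = 88

Answer: 88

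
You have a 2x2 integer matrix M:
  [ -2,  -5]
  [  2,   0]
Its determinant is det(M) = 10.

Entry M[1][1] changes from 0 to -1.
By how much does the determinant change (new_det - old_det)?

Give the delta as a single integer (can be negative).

Answer: 2

Derivation:
Cofactor C_11 = -2
Entry delta = -1 - 0 = -1
Det delta = entry_delta * cofactor = -1 * -2 = 2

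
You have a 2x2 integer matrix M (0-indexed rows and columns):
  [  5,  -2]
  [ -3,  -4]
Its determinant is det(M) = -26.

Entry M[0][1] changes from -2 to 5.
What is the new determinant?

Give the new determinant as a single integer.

det is linear in row 0: changing M[0][1] by delta changes det by delta * cofactor(0,1).
Cofactor C_01 = (-1)^(0+1) * minor(0,1) = 3
Entry delta = 5 - -2 = 7
Det delta = 7 * 3 = 21
New det = -26 + 21 = -5

Answer: -5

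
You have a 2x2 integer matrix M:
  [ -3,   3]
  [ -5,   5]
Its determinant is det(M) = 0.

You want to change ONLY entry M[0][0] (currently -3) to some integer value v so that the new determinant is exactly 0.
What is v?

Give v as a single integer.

Answer: -3

Derivation:
det is linear in entry M[0][0]: det = old_det + (v - -3) * C_00
Cofactor C_00 = 5
Want det = 0: 0 + (v - -3) * 5 = 0
  (v - -3) = 0 / 5 = 0
  v = -3 + (0) = -3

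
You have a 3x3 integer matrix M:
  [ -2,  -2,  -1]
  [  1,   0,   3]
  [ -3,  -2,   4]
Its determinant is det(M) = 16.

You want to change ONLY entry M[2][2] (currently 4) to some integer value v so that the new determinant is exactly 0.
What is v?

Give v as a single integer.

Answer: -4

Derivation:
det is linear in entry M[2][2]: det = old_det + (v - 4) * C_22
Cofactor C_22 = 2
Want det = 0: 16 + (v - 4) * 2 = 0
  (v - 4) = -16 / 2 = -8
  v = 4 + (-8) = -4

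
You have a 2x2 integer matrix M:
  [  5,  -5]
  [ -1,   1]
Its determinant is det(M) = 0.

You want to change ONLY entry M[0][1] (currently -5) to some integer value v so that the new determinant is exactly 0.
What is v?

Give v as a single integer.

det is linear in entry M[0][1]: det = old_det + (v - -5) * C_01
Cofactor C_01 = 1
Want det = 0: 0 + (v - -5) * 1 = 0
  (v - -5) = 0 / 1 = 0
  v = -5 + (0) = -5

Answer: -5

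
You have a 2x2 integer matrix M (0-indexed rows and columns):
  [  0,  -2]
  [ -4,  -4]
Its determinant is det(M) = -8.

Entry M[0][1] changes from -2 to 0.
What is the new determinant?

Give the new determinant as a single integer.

det is linear in row 0: changing M[0][1] by delta changes det by delta * cofactor(0,1).
Cofactor C_01 = (-1)^(0+1) * minor(0,1) = 4
Entry delta = 0 - -2 = 2
Det delta = 2 * 4 = 8
New det = -8 + 8 = 0

Answer: 0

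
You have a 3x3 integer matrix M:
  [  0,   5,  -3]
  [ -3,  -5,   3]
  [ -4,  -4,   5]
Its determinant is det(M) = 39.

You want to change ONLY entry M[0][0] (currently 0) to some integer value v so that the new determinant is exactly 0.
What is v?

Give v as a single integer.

det is linear in entry M[0][0]: det = old_det + (v - 0) * C_00
Cofactor C_00 = -13
Want det = 0: 39 + (v - 0) * -13 = 0
  (v - 0) = -39 / -13 = 3
  v = 0 + (3) = 3

Answer: 3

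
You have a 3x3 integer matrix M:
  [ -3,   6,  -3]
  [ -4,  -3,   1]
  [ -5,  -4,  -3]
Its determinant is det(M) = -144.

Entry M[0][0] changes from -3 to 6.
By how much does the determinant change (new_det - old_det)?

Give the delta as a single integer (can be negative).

Answer: 117

Derivation:
Cofactor C_00 = 13
Entry delta = 6 - -3 = 9
Det delta = entry_delta * cofactor = 9 * 13 = 117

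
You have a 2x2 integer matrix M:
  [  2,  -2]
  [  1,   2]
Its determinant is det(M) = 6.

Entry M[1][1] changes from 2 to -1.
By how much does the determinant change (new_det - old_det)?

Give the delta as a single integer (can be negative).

Answer: -6

Derivation:
Cofactor C_11 = 2
Entry delta = -1 - 2 = -3
Det delta = entry_delta * cofactor = -3 * 2 = -6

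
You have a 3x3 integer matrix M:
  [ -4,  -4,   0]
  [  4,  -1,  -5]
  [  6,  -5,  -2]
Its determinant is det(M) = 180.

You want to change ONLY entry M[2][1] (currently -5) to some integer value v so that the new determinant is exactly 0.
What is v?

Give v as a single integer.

det is linear in entry M[2][1]: det = old_det + (v - -5) * C_21
Cofactor C_21 = -20
Want det = 0: 180 + (v - -5) * -20 = 0
  (v - -5) = -180 / -20 = 9
  v = -5 + (9) = 4

Answer: 4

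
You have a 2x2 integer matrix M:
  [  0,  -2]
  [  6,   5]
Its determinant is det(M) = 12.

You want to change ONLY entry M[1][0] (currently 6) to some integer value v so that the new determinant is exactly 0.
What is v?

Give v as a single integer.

det is linear in entry M[1][0]: det = old_det + (v - 6) * C_10
Cofactor C_10 = 2
Want det = 0: 12 + (v - 6) * 2 = 0
  (v - 6) = -12 / 2 = -6
  v = 6 + (-6) = 0

Answer: 0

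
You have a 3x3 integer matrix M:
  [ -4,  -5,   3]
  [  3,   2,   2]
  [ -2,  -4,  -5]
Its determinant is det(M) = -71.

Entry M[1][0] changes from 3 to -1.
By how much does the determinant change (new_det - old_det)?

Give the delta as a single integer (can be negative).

Cofactor C_10 = -37
Entry delta = -1 - 3 = -4
Det delta = entry_delta * cofactor = -4 * -37 = 148

Answer: 148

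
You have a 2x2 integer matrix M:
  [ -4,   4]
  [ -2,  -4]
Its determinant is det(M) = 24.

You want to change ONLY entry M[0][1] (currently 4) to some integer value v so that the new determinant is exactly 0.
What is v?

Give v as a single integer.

Answer: -8

Derivation:
det is linear in entry M[0][1]: det = old_det + (v - 4) * C_01
Cofactor C_01 = 2
Want det = 0: 24 + (v - 4) * 2 = 0
  (v - 4) = -24 / 2 = -12
  v = 4 + (-12) = -8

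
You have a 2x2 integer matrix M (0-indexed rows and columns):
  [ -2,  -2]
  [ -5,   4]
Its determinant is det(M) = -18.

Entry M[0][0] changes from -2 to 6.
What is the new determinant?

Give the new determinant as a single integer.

Answer: 14

Derivation:
det is linear in row 0: changing M[0][0] by delta changes det by delta * cofactor(0,0).
Cofactor C_00 = (-1)^(0+0) * minor(0,0) = 4
Entry delta = 6 - -2 = 8
Det delta = 8 * 4 = 32
New det = -18 + 32 = 14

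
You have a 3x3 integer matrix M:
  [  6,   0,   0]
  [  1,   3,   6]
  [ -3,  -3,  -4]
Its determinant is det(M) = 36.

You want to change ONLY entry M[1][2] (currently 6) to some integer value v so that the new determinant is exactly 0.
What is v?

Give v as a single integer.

det is linear in entry M[1][2]: det = old_det + (v - 6) * C_12
Cofactor C_12 = 18
Want det = 0: 36 + (v - 6) * 18 = 0
  (v - 6) = -36 / 18 = -2
  v = 6 + (-2) = 4

Answer: 4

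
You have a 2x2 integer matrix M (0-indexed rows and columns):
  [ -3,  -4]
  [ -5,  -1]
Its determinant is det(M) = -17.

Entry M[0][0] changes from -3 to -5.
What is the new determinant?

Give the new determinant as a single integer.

det is linear in row 0: changing M[0][0] by delta changes det by delta * cofactor(0,0).
Cofactor C_00 = (-1)^(0+0) * minor(0,0) = -1
Entry delta = -5 - -3 = -2
Det delta = -2 * -1 = 2
New det = -17 + 2 = -15

Answer: -15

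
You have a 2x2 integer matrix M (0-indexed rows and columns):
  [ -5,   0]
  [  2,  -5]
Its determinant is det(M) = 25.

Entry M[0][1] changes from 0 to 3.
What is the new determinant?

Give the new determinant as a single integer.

Answer: 19

Derivation:
det is linear in row 0: changing M[0][1] by delta changes det by delta * cofactor(0,1).
Cofactor C_01 = (-1)^(0+1) * minor(0,1) = -2
Entry delta = 3 - 0 = 3
Det delta = 3 * -2 = -6
New det = 25 + -6 = 19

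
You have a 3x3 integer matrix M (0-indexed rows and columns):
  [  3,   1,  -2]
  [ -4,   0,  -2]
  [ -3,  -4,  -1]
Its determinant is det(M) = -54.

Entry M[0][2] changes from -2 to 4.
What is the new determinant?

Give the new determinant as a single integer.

det is linear in row 0: changing M[0][2] by delta changes det by delta * cofactor(0,2).
Cofactor C_02 = (-1)^(0+2) * minor(0,2) = 16
Entry delta = 4 - -2 = 6
Det delta = 6 * 16 = 96
New det = -54 + 96 = 42

Answer: 42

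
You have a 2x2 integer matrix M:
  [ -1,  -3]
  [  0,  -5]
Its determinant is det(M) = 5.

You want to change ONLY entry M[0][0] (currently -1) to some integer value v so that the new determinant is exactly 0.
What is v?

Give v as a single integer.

det is linear in entry M[0][0]: det = old_det + (v - -1) * C_00
Cofactor C_00 = -5
Want det = 0: 5 + (v - -1) * -5 = 0
  (v - -1) = -5 / -5 = 1
  v = -1 + (1) = 0

Answer: 0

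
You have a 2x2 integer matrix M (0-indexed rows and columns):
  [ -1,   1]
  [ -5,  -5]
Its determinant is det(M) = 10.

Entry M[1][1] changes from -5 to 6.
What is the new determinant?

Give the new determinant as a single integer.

Answer: -1

Derivation:
det is linear in row 1: changing M[1][1] by delta changes det by delta * cofactor(1,1).
Cofactor C_11 = (-1)^(1+1) * minor(1,1) = -1
Entry delta = 6 - -5 = 11
Det delta = 11 * -1 = -11
New det = 10 + -11 = -1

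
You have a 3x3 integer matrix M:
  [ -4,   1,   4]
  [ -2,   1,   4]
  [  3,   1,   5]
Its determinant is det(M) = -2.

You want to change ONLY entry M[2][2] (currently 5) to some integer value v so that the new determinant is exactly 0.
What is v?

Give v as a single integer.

Answer: 4

Derivation:
det is linear in entry M[2][2]: det = old_det + (v - 5) * C_22
Cofactor C_22 = -2
Want det = 0: -2 + (v - 5) * -2 = 0
  (v - 5) = 2 / -2 = -1
  v = 5 + (-1) = 4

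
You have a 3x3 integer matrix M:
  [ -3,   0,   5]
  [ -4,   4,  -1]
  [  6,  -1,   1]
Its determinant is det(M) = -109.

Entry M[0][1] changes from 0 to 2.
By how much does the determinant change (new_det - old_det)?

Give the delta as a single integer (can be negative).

Cofactor C_01 = -2
Entry delta = 2 - 0 = 2
Det delta = entry_delta * cofactor = 2 * -2 = -4

Answer: -4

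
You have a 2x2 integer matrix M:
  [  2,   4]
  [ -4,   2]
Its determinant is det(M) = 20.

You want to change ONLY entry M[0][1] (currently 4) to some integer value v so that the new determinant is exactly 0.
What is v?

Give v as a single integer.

det is linear in entry M[0][1]: det = old_det + (v - 4) * C_01
Cofactor C_01 = 4
Want det = 0: 20 + (v - 4) * 4 = 0
  (v - 4) = -20 / 4 = -5
  v = 4 + (-5) = -1

Answer: -1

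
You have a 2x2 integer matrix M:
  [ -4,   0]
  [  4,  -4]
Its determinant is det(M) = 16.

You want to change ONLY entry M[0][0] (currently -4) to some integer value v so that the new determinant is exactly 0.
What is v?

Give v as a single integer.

det is linear in entry M[0][0]: det = old_det + (v - -4) * C_00
Cofactor C_00 = -4
Want det = 0: 16 + (v - -4) * -4 = 0
  (v - -4) = -16 / -4 = 4
  v = -4 + (4) = 0

Answer: 0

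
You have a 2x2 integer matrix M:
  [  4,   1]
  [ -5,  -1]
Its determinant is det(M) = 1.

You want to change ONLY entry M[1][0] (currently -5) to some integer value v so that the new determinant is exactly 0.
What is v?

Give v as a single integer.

det is linear in entry M[1][0]: det = old_det + (v - -5) * C_10
Cofactor C_10 = -1
Want det = 0: 1 + (v - -5) * -1 = 0
  (v - -5) = -1 / -1 = 1
  v = -5 + (1) = -4

Answer: -4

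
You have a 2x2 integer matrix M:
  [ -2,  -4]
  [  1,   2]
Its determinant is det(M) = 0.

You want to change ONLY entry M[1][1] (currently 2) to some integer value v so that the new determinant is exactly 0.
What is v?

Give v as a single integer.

Answer: 2

Derivation:
det is linear in entry M[1][1]: det = old_det + (v - 2) * C_11
Cofactor C_11 = -2
Want det = 0: 0 + (v - 2) * -2 = 0
  (v - 2) = 0 / -2 = 0
  v = 2 + (0) = 2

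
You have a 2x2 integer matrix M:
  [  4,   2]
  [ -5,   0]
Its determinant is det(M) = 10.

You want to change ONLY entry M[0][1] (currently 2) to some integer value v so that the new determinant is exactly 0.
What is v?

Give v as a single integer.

det is linear in entry M[0][1]: det = old_det + (v - 2) * C_01
Cofactor C_01 = 5
Want det = 0: 10 + (v - 2) * 5 = 0
  (v - 2) = -10 / 5 = -2
  v = 2 + (-2) = 0

Answer: 0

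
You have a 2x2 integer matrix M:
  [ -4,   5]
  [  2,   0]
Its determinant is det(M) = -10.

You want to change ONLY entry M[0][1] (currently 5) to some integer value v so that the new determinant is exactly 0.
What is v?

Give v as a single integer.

Answer: 0

Derivation:
det is linear in entry M[0][1]: det = old_det + (v - 5) * C_01
Cofactor C_01 = -2
Want det = 0: -10 + (v - 5) * -2 = 0
  (v - 5) = 10 / -2 = -5
  v = 5 + (-5) = 0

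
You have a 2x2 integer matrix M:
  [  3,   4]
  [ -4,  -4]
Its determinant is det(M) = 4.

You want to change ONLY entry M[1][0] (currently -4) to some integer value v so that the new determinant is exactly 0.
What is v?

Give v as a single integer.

det is linear in entry M[1][0]: det = old_det + (v - -4) * C_10
Cofactor C_10 = -4
Want det = 0: 4 + (v - -4) * -4 = 0
  (v - -4) = -4 / -4 = 1
  v = -4 + (1) = -3

Answer: -3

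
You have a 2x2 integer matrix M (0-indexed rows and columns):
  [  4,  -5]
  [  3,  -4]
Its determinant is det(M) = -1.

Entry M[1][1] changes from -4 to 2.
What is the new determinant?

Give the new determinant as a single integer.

Answer: 23

Derivation:
det is linear in row 1: changing M[1][1] by delta changes det by delta * cofactor(1,1).
Cofactor C_11 = (-1)^(1+1) * minor(1,1) = 4
Entry delta = 2 - -4 = 6
Det delta = 6 * 4 = 24
New det = -1 + 24 = 23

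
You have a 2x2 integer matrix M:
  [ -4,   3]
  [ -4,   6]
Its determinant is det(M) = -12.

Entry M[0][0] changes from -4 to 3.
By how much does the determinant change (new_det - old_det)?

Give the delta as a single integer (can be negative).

Answer: 42

Derivation:
Cofactor C_00 = 6
Entry delta = 3 - -4 = 7
Det delta = entry_delta * cofactor = 7 * 6 = 42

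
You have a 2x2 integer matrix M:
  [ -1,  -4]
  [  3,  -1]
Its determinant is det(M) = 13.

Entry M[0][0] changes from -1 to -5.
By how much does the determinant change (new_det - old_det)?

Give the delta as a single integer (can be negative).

Answer: 4

Derivation:
Cofactor C_00 = -1
Entry delta = -5 - -1 = -4
Det delta = entry_delta * cofactor = -4 * -1 = 4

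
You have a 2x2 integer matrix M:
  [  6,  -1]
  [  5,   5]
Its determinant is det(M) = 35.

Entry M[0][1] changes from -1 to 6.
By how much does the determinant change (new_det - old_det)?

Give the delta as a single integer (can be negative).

Cofactor C_01 = -5
Entry delta = 6 - -1 = 7
Det delta = entry_delta * cofactor = 7 * -5 = -35

Answer: -35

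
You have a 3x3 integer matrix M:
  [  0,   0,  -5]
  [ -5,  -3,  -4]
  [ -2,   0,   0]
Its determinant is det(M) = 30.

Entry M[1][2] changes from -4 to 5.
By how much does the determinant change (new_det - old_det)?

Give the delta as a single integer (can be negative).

Cofactor C_12 = 0
Entry delta = 5 - -4 = 9
Det delta = entry_delta * cofactor = 9 * 0 = 0

Answer: 0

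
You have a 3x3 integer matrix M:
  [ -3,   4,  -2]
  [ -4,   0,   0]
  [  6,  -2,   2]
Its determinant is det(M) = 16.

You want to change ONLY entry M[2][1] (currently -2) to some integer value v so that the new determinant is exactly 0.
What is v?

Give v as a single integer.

Answer: -4

Derivation:
det is linear in entry M[2][1]: det = old_det + (v - -2) * C_21
Cofactor C_21 = 8
Want det = 0: 16 + (v - -2) * 8 = 0
  (v - -2) = -16 / 8 = -2
  v = -2 + (-2) = -4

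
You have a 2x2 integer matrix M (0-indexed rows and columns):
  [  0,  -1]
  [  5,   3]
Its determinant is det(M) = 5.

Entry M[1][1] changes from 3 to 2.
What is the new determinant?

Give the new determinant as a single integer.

Answer: 5

Derivation:
det is linear in row 1: changing M[1][1] by delta changes det by delta * cofactor(1,1).
Cofactor C_11 = (-1)^(1+1) * minor(1,1) = 0
Entry delta = 2 - 3 = -1
Det delta = -1 * 0 = 0
New det = 5 + 0 = 5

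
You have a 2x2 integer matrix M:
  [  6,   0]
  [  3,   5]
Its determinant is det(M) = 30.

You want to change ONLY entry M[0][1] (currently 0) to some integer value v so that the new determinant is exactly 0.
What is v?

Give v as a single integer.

Answer: 10

Derivation:
det is linear in entry M[0][1]: det = old_det + (v - 0) * C_01
Cofactor C_01 = -3
Want det = 0: 30 + (v - 0) * -3 = 0
  (v - 0) = -30 / -3 = 10
  v = 0 + (10) = 10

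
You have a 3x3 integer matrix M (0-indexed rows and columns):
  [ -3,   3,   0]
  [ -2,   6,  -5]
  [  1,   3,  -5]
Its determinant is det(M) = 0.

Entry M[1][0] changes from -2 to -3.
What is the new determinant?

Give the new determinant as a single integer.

Answer: -15

Derivation:
det is linear in row 1: changing M[1][0] by delta changes det by delta * cofactor(1,0).
Cofactor C_10 = (-1)^(1+0) * minor(1,0) = 15
Entry delta = -3 - -2 = -1
Det delta = -1 * 15 = -15
New det = 0 + -15 = -15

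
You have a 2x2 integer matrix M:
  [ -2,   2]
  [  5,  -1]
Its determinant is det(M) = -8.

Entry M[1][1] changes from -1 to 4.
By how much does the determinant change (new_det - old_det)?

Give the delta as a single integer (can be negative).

Cofactor C_11 = -2
Entry delta = 4 - -1 = 5
Det delta = entry_delta * cofactor = 5 * -2 = -10

Answer: -10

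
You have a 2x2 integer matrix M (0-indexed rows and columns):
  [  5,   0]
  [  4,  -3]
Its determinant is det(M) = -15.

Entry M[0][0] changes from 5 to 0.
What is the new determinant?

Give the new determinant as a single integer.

Answer: 0

Derivation:
det is linear in row 0: changing M[0][0] by delta changes det by delta * cofactor(0,0).
Cofactor C_00 = (-1)^(0+0) * minor(0,0) = -3
Entry delta = 0 - 5 = -5
Det delta = -5 * -3 = 15
New det = -15 + 15 = 0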